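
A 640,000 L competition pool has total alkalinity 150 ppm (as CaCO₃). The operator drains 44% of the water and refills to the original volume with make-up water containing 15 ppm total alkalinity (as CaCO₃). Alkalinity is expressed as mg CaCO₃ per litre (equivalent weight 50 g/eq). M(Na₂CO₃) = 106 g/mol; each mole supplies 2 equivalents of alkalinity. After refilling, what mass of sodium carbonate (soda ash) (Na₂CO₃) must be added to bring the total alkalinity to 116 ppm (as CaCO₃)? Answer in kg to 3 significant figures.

17.2 kg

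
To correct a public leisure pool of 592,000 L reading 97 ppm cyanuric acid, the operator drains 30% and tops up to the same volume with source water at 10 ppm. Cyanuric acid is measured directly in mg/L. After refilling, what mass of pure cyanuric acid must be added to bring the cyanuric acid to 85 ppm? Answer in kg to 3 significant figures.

After draining 30% and refilling: 97 × 0.70 + 10 × 0.30 = 70.9 ppm.
Deficit to target: 85 − 70.9 = 14.1 mg/L.
Mass: 14.1 mg/L × 592,000 L = 8347 g cyanuric acid.

8.35 kg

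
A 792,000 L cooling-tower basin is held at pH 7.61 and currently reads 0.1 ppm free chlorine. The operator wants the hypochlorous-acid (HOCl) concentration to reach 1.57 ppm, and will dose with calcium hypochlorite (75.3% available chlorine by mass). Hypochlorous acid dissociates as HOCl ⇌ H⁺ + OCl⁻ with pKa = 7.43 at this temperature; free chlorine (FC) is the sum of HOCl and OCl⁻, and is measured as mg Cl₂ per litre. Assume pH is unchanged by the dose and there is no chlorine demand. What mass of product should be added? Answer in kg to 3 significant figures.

4.05 kg

[OCl⁻]/[HOCl] = 10^(pH − pKa) = 10^(7.61 − 7.43) = 1.514; fraction as HOCl = 1/(1 + 1.514) = 0.3978.
Free chlorine required for 1.57 ppm HOCl: 1.57 / 0.3978 = 3.946 ppm.
FC to add: 3.946 − 0.1 = 3.846 mg/L as Cl₂.
Cl₂ equivalent: 3.846 mg/L × 792,000 L = 3046 g.
Product at 75.3% available Cl: 3046 / 0.753 = 4046 g.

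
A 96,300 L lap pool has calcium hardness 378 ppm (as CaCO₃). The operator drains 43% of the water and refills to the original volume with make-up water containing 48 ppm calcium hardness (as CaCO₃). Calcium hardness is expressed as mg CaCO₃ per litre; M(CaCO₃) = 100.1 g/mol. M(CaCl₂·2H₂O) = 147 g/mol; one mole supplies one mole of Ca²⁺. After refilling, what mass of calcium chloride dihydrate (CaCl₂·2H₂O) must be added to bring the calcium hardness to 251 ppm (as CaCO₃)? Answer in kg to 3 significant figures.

After draining 43% and refilling: 378 × 0.57 + 48 × 0.43 = 236.1 ppm.
Deficit to target: 251 − 236.1 = 14.9 mg/L.
As CaCO₃: 14.9 mg/L × 96,300 L = 1435 g; ÷ 100.1 = 14.33 mol Ca²⁺.
Mass: 14.33 × 147 = 2107 g.

2.11 kg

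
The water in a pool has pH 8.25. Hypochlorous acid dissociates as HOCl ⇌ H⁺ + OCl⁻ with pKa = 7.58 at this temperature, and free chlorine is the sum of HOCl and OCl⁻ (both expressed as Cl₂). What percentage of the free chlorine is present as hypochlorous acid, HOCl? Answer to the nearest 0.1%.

17.6%

[OCl⁻]/[HOCl] = 10^(pH − pKa) = 10^(8.25 − 7.58) = 10^0.67 = 4.677.
Fraction as HOCl = 1 / (1 + 4.677) = 0.1761.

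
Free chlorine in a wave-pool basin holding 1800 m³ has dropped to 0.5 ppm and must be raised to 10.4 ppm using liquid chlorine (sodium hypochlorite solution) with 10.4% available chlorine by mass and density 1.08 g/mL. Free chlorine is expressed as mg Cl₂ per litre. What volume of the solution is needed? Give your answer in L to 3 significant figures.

159 L

Volume: 1800 m³ = 1,800,000 L.
Chlorine deficit: 10.4 − 0.5 = 9.9 ppm = 9.9 mg/L as Cl₂.
Cl₂ equivalent needed: 9.9 mg/L × 1,800,000 L = 17,820,000 mg = 17,820 g.
Product at 10.4% available chlorine: 17,820 / 0.104 = 171,300 g.
Volume at density 1.08 g/mL: 171,300 g ÷ 1.08 g/mL = 158,700 mL.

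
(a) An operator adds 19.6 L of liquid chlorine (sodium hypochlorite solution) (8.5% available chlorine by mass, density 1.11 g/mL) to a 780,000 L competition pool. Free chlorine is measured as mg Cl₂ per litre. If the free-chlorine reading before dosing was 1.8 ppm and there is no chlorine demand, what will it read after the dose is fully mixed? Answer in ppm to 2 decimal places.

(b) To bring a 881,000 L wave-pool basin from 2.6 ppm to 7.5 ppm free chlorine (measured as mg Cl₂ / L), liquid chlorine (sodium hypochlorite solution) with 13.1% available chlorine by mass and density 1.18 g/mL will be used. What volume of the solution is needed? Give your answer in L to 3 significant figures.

(a) 4.17 ppm; (b) 27.9 L

(a) Mass of solution: 19.6 L × 1000 mL/L × 1.11 g/mL = 21,760 g.
(a) Available chlorine delivered: 21,760 g × 0.085 = 1849 g as Cl₂.
(a) Concentration rise: 1849 g / 780,000 L = 2.371 mg/L = 2.37 ppm.
(a) Final FC: 1.8 + 2.37 = 4.17 ppm.

(b) Chlorine deficit: 7.5 − 2.6 = 4.9 ppm = 4.9 mg/L as Cl₂.
(b) Cl₂ equivalent needed: 4.9 mg/L × 881,000 L = 4,317,000 mg = 4317 g.
(b) Product at 13.1% available chlorine: 4317 / 0.131 = 32,950 g.
(b) Volume at density 1.18 g/mL: 32,950 g ÷ 1.18 g/mL = 27,930 mL.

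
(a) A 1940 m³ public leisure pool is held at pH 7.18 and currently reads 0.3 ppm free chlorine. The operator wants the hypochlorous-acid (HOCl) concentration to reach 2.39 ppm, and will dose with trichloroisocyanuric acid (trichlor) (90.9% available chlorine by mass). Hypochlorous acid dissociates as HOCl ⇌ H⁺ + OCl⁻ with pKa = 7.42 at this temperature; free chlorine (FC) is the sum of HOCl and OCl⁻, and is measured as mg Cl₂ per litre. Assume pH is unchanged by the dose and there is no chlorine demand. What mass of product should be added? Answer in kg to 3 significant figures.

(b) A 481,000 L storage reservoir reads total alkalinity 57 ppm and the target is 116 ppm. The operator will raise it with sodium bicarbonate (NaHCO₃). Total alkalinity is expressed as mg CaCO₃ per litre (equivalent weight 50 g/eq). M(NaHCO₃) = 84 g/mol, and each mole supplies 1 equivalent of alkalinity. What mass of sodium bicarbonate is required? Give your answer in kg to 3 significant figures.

(a) 7.40 kg; (b) 47.7 kg

(a) Volume: 1940 m³ = 1,940,000 L.
(a) [OCl⁻]/[HOCl] = 10^(pH − pKa) = 10^(7.18 − 7.42) = 0.5754; fraction as HOCl = 1/(1 + 0.5754) = 0.6347.
(a) Free chlorine required for 2.39 ppm HOCl: 2.39 / 0.6347 = 3.765 ppm.
(a) FC to add: 3.765 − 0.3 = 3.465 mg/L as Cl₂.
(a) Cl₂ equivalent: 3.465 mg/L × 1,940,000 L = 6723 g.
(a) Product at 90.9% available Cl: 6723 / 0.909 = 7396 g.

(b) Alkalinity to add: (116 − 57) = 59 mg/L as CaCO₃ × 481,000 L = 28,380 g as CaCO₃.
(b) Equivalents: 28,380 g ÷ 50 g/eq = 567.6 eq.
(b) NaHCO₃ supplies 1 eq per mole → 567.6 mol.
(b) Mass: 567.6 mol × 84 g/mol = 47,680 g.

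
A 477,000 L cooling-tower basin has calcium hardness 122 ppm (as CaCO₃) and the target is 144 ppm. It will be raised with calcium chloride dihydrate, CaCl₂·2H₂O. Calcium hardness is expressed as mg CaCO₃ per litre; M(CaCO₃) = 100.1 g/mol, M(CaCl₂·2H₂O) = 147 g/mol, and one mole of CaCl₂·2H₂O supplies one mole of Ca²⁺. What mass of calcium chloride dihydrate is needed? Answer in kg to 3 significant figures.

Hardness to add: (144 − 122) = 22 mg/L as CaCO₃ × 477,000 L = 10,490 g as CaCO₃.
Moles of Ca²⁺ (1 mol Ca²⁺ ≡ 1 mol CaCO₃): 10,490 / 100.1 g/mol = 104.8 mol.
Mass of CaCl₂·2H₂O: 104.8 × 147 = 15,410 g.

15.4 kg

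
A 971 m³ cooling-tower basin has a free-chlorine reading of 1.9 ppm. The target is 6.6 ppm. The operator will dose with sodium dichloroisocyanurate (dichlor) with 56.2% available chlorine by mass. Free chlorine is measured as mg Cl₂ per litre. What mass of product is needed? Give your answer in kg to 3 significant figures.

Volume: 971 m³ = 971,000 L.
Chlorine deficit: 6.6 − 1.9 = 4.7 ppm = 4.7 mg/L as Cl₂.
Cl₂ equivalent needed: 4.7 mg/L × 971,000 L = 4,564,000 mg = 4564 g.
Product at 56.2% available chlorine: 4564 / 0.562 = 8120 g.

8.12 kg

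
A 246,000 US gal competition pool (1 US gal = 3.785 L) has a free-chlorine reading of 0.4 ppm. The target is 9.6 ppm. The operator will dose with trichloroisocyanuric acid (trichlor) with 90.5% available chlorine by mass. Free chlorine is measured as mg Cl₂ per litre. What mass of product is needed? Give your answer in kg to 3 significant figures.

Volume: 246,000 US gal × 3.785 L/gal = 931,110 L.
Chlorine deficit: 9.6 − 0.4 = 9.2 ppm = 9.2 mg/L as Cl₂.
Cl₂ equivalent needed: 9.2 mg/L × 931,110 L = 8,566,000 mg = 8566 g.
Product at 90.5% available chlorine: 8566 / 0.905 = 9465 g.

9.47 kg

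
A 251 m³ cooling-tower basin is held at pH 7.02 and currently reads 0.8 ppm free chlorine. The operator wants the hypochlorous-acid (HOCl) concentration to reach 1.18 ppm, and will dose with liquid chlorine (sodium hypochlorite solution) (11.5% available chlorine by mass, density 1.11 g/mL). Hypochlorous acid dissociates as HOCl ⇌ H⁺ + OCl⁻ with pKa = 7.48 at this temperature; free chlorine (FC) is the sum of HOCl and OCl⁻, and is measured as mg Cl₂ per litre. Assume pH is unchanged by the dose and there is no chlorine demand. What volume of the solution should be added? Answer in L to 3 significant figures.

Volume: 251 m³ = 251,000 L.
[OCl⁻]/[HOCl] = 10^(pH − pKa) = 10^(7.02 − 7.48) = 0.3467; fraction as HOCl = 1/(1 + 0.3467) = 0.7425.
Free chlorine required for 1.18 ppm HOCl: 1.18 / 0.7425 = 1.589 ppm.
FC to add: 1.589 − 0.8 = 0.7891 mg/L as Cl₂.
Cl₂ equivalent: 0.7891 mg/L × 251,000 L = 198.1 g.
Product at 11.5% available Cl: 198.1 / 0.115 = 1722 g.
Volume: 1722 g ÷ 1.11 g/mL = 1552 mL.

1.55 L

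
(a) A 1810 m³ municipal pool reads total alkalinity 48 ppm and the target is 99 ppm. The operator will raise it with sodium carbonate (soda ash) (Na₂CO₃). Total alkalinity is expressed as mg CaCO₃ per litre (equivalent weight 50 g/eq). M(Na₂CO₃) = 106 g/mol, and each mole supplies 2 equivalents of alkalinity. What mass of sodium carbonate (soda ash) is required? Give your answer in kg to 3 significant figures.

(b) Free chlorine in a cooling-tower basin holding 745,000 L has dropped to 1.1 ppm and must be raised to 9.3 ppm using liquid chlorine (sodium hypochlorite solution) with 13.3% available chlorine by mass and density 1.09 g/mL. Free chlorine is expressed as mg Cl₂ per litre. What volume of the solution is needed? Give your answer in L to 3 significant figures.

(a) Volume: 1810 m³ = 1,810,000 L.
(a) Alkalinity to add: (99 − 48) = 51 mg/L as CaCO₃ × 1,810,000 L = 92,310 g as CaCO₃.
(a) Equivalents: 92,310 g ÷ 50 g/eq = 1846 eq.
(a) Each mole of Na₂CO₃ supplies 2 eq, so 1846 / 2 = 923.1 mol.
(a) Mass: 923.1 mol × 106 g/mol = 97,850 g.

(b) Chlorine deficit: 9.3 − 1.1 = 8.2 ppm = 8.2 mg/L as Cl₂.
(b) Cl₂ equivalent needed: 8.2 mg/L × 745,000 L = 6,109,000 mg = 6109 g.
(b) Product at 13.3% available chlorine: 6109 / 0.133 = 45,930 g.
(b) Volume at density 1.09 g/mL: 45,930 g ÷ 1.09 g/mL = 42,140 mL.

(a) 97.8 kg; (b) 42.1 L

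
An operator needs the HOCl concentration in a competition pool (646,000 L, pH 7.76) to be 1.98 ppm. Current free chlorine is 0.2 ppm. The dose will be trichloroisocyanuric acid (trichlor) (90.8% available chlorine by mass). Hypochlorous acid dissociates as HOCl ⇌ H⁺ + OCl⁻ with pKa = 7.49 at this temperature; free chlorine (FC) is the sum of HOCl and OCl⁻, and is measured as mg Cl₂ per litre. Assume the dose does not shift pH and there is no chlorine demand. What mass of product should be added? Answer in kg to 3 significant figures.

[OCl⁻]/[HOCl] = 10^(pH − pKa) = 10^(7.76 − 7.49) = 1.862; fraction as HOCl = 1/(1 + 1.862) = 0.3494.
Free chlorine required for 1.98 ppm HOCl: 1.98 / 0.3494 = 5.667 ppm.
FC to add: 5.667 − 0.2 = 5.467 mg/L as Cl₂.
Cl₂ equivalent: 5.467 mg/L × 646,000 L = 3532 g.
Product at 90.8% available Cl: 3532 / 0.908 = 3889 g.

3.89 kg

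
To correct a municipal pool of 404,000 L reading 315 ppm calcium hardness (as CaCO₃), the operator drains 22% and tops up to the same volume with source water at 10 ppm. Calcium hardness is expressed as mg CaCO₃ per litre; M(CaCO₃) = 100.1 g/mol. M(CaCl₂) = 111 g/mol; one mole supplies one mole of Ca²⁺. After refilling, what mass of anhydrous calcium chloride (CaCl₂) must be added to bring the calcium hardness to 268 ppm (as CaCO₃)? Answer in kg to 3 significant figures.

9.00 kg

After draining 22% and refilling: 315 × 0.78 + 10 × 0.22 = 247.9 ppm.
Deficit to target: 268 − 247.9 = 20.1 mg/L.
As CaCO₃: 20.1 mg/L × 404,000 L = 8120 g; ÷ 100.1 = 81.12 mol Ca²⁺.
Mass: 81.12 × 111 = 9005 g.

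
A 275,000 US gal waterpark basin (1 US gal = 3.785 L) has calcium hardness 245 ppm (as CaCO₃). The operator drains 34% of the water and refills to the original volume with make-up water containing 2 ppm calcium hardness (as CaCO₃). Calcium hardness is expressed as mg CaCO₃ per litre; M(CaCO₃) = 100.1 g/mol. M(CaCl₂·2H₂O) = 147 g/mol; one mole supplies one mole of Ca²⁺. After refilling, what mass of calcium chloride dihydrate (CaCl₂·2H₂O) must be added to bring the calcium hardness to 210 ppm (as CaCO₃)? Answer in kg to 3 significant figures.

Volume: 275,000 US gal × 3.785 L/gal = 1,040,875 L.
After draining 34% and refilling: 245 × 0.66 + 2 × 0.34 = 162.38 ppm.
Deficit to target: 210 − 162.38 = 47.62 mg/L.
As CaCO₃: 47.62 mg/L × 1,040,875 L = 49,570 g; ÷ 100.1 = 495.2 mol Ca²⁺.
Mass: 495.2 × 147 = 72,790 g.

72.8 kg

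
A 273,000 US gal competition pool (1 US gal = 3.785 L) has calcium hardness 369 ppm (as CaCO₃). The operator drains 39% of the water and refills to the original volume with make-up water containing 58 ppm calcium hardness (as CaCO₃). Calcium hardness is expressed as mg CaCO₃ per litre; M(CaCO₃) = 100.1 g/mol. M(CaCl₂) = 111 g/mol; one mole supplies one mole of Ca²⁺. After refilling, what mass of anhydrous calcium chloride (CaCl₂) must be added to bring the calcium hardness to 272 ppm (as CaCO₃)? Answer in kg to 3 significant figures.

Volume: 273,000 US gal × 3.785 L/gal = 1,033,305 L.
After draining 39% and refilling: 369 × 0.61 + 58 × 0.39 = 247.71 ppm.
Deficit to target: 272 − 247.71 = 24.29 mg/L.
As CaCO₃: 24.29 mg/L × 1,033,305 L = 25,100 g; ÷ 100.1 = 250.7 mol Ca²⁺.
Mass: 250.7 × 111 = 27,830 g.

27.8 kg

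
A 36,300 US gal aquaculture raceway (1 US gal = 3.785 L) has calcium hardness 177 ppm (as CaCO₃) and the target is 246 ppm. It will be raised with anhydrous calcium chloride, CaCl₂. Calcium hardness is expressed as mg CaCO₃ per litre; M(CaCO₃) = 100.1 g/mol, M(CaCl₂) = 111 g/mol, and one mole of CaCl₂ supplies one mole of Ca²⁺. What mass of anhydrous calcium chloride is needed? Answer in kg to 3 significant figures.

10.5 kg

Volume: 36,300 US gal × 3.785 L/gal = 137,396 L.
Hardness to add: (246 − 177) = 69 mg/L as CaCO₃ × 137,396 L = 9480 g as CaCO₃.
Moles of Ca²⁺ (1 mol Ca²⁺ ≡ 1 mol CaCO₃): 9480 / 100.1 g/mol = 94.71 mol.
Mass of CaCl₂: 94.71 × 111 = 10,510 g.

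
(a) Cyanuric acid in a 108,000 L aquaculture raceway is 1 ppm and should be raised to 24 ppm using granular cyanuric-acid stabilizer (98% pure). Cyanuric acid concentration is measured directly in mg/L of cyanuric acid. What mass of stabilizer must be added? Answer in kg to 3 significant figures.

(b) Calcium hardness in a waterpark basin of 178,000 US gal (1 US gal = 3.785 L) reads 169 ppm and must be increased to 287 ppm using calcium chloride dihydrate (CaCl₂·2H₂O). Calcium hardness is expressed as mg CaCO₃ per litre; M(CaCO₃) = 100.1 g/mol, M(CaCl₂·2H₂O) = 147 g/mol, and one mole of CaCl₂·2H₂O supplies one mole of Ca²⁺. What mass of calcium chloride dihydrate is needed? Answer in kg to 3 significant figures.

(a) 2.53 kg; (b) 117 kg

(a) CYA to add: (24 − 1) = 23 mg/L × 108,000 L = 2484 g cyanuric acid.
(a) At 98% purity: 2484 / 0.98 = 2535 g product.

(b) Volume: 178,000 US gal × 3.785 L/gal = 673,730 L.
(b) Hardness to add: (287 − 169) = 118 mg/L as CaCO₃ × 673,730 L = 79,500 g as CaCO₃.
(b) Moles of Ca²⁺ (1 mol Ca²⁺ ≡ 1 mol CaCO₃): 79,500 / 100.1 g/mol = 794.2 mol.
(b) Mass of CaCl₂·2H₂O: 794.2 × 147 = 116,700 g.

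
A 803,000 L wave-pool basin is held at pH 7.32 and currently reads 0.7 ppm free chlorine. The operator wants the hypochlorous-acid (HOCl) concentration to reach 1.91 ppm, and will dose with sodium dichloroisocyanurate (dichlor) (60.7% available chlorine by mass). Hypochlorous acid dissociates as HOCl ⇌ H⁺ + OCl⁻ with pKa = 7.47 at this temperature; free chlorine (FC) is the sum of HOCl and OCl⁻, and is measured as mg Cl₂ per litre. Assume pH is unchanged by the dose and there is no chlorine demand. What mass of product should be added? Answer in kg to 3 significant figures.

3.39 kg

[OCl⁻]/[HOCl] = 10^(pH − pKa) = 10^(7.32 − 7.47) = 0.7079; fraction as HOCl = 1/(1 + 0.7079) = 0.5855.
Free chlorine required for 1.91 ppm HOCl: 1.91 / 0.5855 = 3.262 ppm.
FC to add: 3.262 − 0.7 = 2.562 mg/L as Cl₂.
Cl₂ equivalent: 2.562 mg/L × 803,000 L = 2057 g.
Product at 60.7% available Cl: 2057 / 0.607 = 3390 g.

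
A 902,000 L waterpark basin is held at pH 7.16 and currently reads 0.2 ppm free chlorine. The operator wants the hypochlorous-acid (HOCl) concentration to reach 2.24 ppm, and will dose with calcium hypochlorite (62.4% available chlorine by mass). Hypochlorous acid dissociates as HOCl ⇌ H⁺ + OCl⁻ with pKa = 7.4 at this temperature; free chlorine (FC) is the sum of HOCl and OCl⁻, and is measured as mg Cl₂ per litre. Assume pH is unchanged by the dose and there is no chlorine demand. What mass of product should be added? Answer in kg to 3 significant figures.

4.81 kg

[OCl⁻]/[HOCl] = 10^(pH − pKa) = 10^(7.16 − 7.4) = 0.5754; fraction as HOCl = 1/(1 + 0.5754) = 0.6347.
Free chlorine required for 2.24 ppm HOCl: 2.24 / 0.6347 = 3.529 ppm.
FC to add: 3.529 − 0.2 = 3.329 mg/L as Cl₂.
Cl₂ equivalent: 3.329 mg/L × 902,000 L = 3003 g.
Product at 62.4% available Cl: 3003 / 0.624 = 4812 g.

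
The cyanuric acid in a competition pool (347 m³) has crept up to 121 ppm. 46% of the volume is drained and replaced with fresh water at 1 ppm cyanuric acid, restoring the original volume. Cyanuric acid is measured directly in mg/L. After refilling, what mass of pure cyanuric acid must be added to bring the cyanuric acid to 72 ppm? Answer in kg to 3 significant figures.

Volume: 347 m³ = 347,000 L.
After draining 46% and refilling: 121 × 0.54 + 1 × 0.46 = 65.8 ppm.
Deficit to target: 72 − 65.8 = 6.2 mg/L.
Mass: 6.2 mg/L × 347,000 L = 2151 g cyanuric acid.

2.15 kg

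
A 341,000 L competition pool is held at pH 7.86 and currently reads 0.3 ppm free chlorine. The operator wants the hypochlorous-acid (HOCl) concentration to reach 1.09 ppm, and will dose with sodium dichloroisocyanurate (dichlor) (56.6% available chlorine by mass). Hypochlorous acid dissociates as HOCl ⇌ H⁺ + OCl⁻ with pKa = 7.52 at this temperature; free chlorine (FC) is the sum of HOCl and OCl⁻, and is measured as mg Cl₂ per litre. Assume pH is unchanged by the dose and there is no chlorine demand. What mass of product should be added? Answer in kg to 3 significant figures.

[OCl⁻]/[HOCl] = 10^(pH − pKa) = 10^(7.86 − 7.52) = 2.188; fraction as HOCl = 1/(1 + 2.188) = 0.3137.
Free chlorine required for 1.09 ppm HOCl: 1.09 / 0.3137 = 3.475 ppm.
FC to add: 3.475 − 0.3 = 3.175 mg/L as Cl₂.
Cl₂ equivalent: 3.175 mg/L × 341,000 L = 1083 g.
Product at 56.6% available Cl: 1083 / 0.566 = 1913 g.

1.91 kg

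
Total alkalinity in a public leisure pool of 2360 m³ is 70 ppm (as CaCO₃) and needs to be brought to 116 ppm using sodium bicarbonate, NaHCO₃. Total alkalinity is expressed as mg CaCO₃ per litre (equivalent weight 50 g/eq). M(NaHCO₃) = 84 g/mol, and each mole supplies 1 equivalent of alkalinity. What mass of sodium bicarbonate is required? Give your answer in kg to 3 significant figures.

182 kg

Volume: 2360 m³ = 2,360,000 L.
Alkalinity to add: (116 − 70) = 46 mg/L as CaCO₃ × 2,360,000 L = 108,600 g as CaCO₃.
Equivalents: 108,600 g ÷ 50 g/eq = 2171 eq.
NaHCO₃ supplies 1 eq per mole → 2171 mol.
Mass: 2171 mol × 84 g/mol = 182,400 g.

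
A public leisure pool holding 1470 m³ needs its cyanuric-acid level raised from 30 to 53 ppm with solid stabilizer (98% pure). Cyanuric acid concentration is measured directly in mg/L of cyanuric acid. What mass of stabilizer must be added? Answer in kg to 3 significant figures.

Volume: 1470 m³ = 1,470,000 L.
CYA to add: (53 − 30) = 23 mg/L × 1,470,000 L = 33,810 g cyanuric acid.
At 98% purity: 33,810 / 0.98 = 34,500 g product.

34.5 kg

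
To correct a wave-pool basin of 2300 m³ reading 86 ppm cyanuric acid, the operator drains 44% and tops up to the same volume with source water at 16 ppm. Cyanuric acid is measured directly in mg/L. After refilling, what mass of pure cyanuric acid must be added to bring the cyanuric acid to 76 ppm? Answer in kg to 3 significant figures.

47.8 kg

Volume: 2300 m³ = 2,300,000 L.
After draining 44% and refilling: 86 × 0.56 + 16 × 0.44 = 55.2 ppm.
Deficit to target: 76 − 55.2 = 20.8 mg/L.
Mass: 20.8 mg/L × 2,300,000 L = 47,840 g cyanuric acid.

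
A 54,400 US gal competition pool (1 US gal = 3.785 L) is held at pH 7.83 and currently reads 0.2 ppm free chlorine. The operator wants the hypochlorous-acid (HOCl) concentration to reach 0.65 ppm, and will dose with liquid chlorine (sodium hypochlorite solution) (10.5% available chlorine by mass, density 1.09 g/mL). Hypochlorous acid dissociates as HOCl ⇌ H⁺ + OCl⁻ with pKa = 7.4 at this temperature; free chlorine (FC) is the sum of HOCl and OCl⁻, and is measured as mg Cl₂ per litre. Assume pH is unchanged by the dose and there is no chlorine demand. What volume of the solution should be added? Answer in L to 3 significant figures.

Volume: 54,400 US gal × 3.785 L/gal = 205,904 L.
[OCl⁻]/[HOCl] = 10^(pH − pKa) = 10^(7.83 − 7.4) = 2.692; fraction as HOCl = 1/(1 + 2.692) = 0.2709.
Free chlorine required for 0.65 ppm HOCl: 0.65 / 0.2709 = 2.399 ppm.
FC to add: 2.399 − 0.2 = 2.199 mg/L as Cl₂.
Cl₂ equivalent: 2.199 mg/L × 205,904 L = 452.9 g.
Product at 10.5% available Cl: 452.9 / 0.105 = 4313 g.
Volume: 4313 g ÷ 1.09 g/mL = 3957 mL.

3.96 L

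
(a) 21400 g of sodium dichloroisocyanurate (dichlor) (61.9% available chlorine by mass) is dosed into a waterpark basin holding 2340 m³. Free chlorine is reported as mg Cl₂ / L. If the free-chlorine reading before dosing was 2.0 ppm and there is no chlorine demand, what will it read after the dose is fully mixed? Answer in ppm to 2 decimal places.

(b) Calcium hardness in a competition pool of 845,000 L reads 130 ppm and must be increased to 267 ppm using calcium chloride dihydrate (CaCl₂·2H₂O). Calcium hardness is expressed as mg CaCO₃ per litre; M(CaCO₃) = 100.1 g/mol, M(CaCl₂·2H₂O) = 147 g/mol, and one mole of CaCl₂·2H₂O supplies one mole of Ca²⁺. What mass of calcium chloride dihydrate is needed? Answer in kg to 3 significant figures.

(a) 7.66 ppm; (b) 170 kg

(a) Volume: 2340 m³ = 2,340,000 L.
(a) Available chlorine delivered: 21,400 g × 0.619 = 13,250 g as Cl₂.
(a) Concentration rise: 13,250 g / 2,340,000 L = 5.661 mg/L = 5.66 ppm.
(a) Final FC: 2.0 + 5.66 = 7.66 ppm.

(b) Hardness to add: (267 − 130) = 137 mg/L as CaCO₃ × 845,000 L = 115,800 g as CaCO₃.
(b) Moles of Ca²⁺ (1 mol Ca²⁺ ≡ 1 mol CaCO₃): 115,800 / 100.1 g/mol = 1156 mol.
(b) Mass of CaCl₂·2H₂O: 1156 × 147 = 170,000 g.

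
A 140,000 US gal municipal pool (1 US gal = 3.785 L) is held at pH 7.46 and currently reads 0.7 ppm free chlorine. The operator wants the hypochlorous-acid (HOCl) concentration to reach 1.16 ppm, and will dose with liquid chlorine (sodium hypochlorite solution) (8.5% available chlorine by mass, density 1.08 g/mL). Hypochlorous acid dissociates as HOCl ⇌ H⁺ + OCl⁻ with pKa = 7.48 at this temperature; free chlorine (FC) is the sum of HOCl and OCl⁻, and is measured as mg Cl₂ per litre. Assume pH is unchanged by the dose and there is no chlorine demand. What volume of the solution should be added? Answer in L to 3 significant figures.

9.05 L

Volume: 140,000 US gal × 3.785 L/gal = 529,900 L.
[OCl⁻]/[HOCl] = 10^(pH − pKa) = 10^(7.46 − 7.48) = 0.955; fraction as HOCl = 1/(1 + 0.955) = 0.5115.
Free chlorine required for 1.16 ppm HOCl: 1.16 / 0.5115 = 2.268 ppm.
FC to add: 2.268 − 0.7 = 1.568 mg/L as Cl₂.
Cl₂ equivalent: 1.568 mg/L × 529,900 L = 830.8 g.
Product at 8.5% available Cl: 830.8 / 0.085 = 9774 g.
Volume: 9774 g ÷ 1.08 g/mL = 9050 mL.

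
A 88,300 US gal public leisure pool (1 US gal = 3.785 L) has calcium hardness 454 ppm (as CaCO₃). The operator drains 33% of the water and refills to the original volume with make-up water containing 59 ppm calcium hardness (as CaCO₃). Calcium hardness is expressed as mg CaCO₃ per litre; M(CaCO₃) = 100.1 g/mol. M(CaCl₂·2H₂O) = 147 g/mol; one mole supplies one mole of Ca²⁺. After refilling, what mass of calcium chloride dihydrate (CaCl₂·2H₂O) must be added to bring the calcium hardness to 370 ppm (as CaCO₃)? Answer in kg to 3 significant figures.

22.7 kg

Volume: 88,300 US gal × 3.785 L/gal = 334,216 L.
After draining 33% and refilling: 454 × 0.67 + 59 × 0.33 = 323.65 ppm.
Deficit to target: 370 − 323.65 = 46.35 mg/L.
As CaCO₃: 46.35 mg/L × 334,216 L = 15,490 g; ÷ 100.1 = 154.8 mol Ca²⁺.
Mass: 154.8 × 147 = 22,750 g.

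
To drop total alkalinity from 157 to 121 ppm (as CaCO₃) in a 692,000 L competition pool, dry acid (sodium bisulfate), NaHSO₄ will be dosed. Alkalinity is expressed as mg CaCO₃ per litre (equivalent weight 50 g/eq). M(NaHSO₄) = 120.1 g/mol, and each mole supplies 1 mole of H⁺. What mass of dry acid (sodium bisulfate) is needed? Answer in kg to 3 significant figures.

59.8 kg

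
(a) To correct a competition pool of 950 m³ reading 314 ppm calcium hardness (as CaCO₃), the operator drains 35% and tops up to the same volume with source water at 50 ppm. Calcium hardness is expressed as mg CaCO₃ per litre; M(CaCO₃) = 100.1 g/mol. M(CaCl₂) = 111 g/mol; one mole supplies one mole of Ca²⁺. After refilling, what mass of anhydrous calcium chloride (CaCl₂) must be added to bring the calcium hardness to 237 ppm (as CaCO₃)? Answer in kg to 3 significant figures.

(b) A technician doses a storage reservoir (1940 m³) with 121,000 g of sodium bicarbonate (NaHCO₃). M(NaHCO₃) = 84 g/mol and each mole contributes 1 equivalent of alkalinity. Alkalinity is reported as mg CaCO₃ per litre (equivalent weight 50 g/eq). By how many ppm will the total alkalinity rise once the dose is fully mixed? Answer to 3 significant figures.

(a) 16.2 kg; (b) 37.1 ppm

(a) Volume: 950 m³ = 950,000 L.
(a) After draining 35% and refilling: 314 × 0.65 + 50 × 0.35 = 221.6 ppm.
(a) Deficit to target: 237 − 221.6 = 15.4 mg/L.
(a) As CaCO₃: 15.4 mg/L × 950,000 L = 14,630 g; ÷ 100.1 = 146.2 mol Ca²⁺.
(a) Mass: 146.2 × 111 = 16,220 g.

(b) Volume: 1940 m³ = 1,940,000 L.
(b) Moles of NaHCO₃: 121,000 g ÷ 84 g/mol = 1440 mol → 1440 eq of alkalinity.
(b) As CaCO₃: 1440 eq × 50 g/eq = 72,020 g.
(b) Rise: 72,020 g / 1,940,000 L × 1000 = 37.13 mg/L.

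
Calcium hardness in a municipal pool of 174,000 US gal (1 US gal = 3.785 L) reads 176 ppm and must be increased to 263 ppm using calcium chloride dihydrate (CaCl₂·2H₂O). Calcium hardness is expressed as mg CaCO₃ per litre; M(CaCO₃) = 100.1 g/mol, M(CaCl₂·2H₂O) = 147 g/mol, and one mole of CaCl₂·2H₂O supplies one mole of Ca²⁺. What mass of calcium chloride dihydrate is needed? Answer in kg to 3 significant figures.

Volume: 174,000 US gal × 3.785 L/gal = 658,590 L.
Hardness to add: (263 − 176) = 87 mg/L as CaCO₃ × 658,590 L = 57,300 g as CaCO₃.
Moles of Ca²⁺ (1 mol Ca²⁺ ≡ 1 mol CaCO₃): 57,300 / 100.1 g/mol = 572.4 mol.
Mass of CaCl₂·2H₂O: 572.4 × 147 = 84,140 g.

84.1 kg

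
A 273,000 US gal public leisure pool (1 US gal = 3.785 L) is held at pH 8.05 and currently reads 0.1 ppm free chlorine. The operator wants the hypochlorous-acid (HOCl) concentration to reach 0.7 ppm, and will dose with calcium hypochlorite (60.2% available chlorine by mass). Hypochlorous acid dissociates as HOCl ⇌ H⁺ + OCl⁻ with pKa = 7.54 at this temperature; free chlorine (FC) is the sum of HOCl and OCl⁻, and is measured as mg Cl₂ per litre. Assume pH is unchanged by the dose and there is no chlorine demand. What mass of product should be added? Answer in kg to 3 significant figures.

4.92 kg

Volume: 273,000 US gal × 3.785 L/gal = 1,033,305 L.
[OCl⁻]/[HOCl] = 10^(pH − pKa) = 10^(8.05 − 7.54) = 3.236; fraction as HOCl = 1/(1 + 3.236) = 0.2361.
Free chlorine required for 0.7 ppm HOCl: 0.7 / 0.2361 = 2.965 ppm.
FC to add: 2.965 − 0.1 = 2.865 mg/L as Cl₂.
Cl₂ equivalent: 2.865 mg/L × 1,033,305 L = 2961 g.
Product at 60.2% available Cl: 2961 / 0.602 = 4918 g.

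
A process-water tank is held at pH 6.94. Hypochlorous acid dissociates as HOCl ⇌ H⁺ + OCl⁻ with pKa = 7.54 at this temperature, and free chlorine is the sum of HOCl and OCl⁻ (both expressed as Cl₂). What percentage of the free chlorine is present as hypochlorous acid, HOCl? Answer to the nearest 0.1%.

79.9%

[OCl⁻]/[HOCl] = 10^(pH − pKa) = 10^(6.94 − 7.54) = 10^-0.60 = 0.2512.
Fraction as HOCl = 1 / (1 + 0.2512) = 0.7992.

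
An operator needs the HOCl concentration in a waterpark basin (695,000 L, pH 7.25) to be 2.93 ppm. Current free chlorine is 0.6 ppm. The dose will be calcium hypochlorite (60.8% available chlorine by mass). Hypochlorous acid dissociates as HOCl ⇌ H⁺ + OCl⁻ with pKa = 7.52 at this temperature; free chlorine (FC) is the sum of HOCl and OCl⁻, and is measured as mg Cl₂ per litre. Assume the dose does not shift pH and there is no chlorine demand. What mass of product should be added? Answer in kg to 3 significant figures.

4.46 kg

[OCl⁻]/[HOCl] = 10^(pH − pKa) = 10^(7.25 − 7.52) = 0.537; fraction as HOCl = 1/(1 + 0.537) = 0.6506.
Free chlorine required for 2.93 ppm HOCl: 2.93 / 0.6506 = 4.504 ppm.
FC to add: 4.504 − 0.6 = 3.904 mg/L as Cl₂.
Cl₂ equivalent: 3.904 mg/L × 695,000 L = 2713 g.
Product at 60.8% available Cl: 2713 / 0.608 = 4462 g.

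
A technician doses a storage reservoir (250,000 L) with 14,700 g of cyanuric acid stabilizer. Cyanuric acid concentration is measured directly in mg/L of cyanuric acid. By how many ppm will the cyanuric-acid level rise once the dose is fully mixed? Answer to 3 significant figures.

58.8 ppm

Rise: 14,700 g / 250,000 L × 1000 = 58.8 mg/L.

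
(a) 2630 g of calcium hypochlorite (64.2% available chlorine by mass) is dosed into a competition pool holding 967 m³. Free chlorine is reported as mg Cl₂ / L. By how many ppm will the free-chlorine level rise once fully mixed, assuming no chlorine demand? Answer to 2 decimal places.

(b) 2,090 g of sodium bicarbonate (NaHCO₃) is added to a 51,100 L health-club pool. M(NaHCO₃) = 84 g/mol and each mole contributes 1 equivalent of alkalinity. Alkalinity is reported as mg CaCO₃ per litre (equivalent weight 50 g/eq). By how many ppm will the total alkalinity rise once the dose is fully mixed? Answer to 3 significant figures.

(a) Volume: 967 m³ = 967,000 L.
(a) Available chlorine delivered: 2630 g × 0.642 = 1688 g as Cl₂.
(a) Concentration rise: 1688 g / 967,000 L = 1.746 mg/L = 1.75 ppm.

(b) Moles of NaHCO₃: 2,090 g ÷ 84 g/mol = 24.88 mol → 24.88 eq of alkalinity.
(b) As CaCO₃: 24.88 eq × 50 g/eq = 1244 g.
(b) Rise: 1244 g / 51,100 L × 1000 = 24.35 mg/L.

(a) 1.75 ppm; (b) 24.3 ppm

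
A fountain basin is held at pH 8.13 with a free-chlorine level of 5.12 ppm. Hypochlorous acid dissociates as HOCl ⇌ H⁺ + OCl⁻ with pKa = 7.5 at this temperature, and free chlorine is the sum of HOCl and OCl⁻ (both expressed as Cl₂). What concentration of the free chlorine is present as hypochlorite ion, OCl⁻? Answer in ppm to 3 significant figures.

4.15 ppm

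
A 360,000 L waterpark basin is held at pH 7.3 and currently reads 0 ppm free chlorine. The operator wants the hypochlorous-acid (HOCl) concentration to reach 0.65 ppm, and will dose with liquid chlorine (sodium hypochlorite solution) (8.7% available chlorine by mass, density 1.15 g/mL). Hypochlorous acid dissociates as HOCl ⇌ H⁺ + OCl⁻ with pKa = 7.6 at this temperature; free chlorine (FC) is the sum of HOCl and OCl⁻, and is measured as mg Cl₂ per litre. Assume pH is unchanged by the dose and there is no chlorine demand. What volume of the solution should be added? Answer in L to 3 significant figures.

[OCl⁻]/[HOCl] = 10^(pH − pKa) = 10^(7.3 − 7.6) = 0.5012; fraction as HOCl = 1/(1 + 0.5012) = 0.6661.
Free chlorine required for 0.65 ppm HOCl: 0.65 / 0.6661 = 0.9758 ppm.
FC to add: 0.9758 − 0 = 0.9758 mg/L as Cl₂.
Cl₂ equivalent: 0.9758 mg/L × 360,000 L = 351.3 g.
Product at 8.7% available Cl: 351.3 / 0.087 = 4038 g.
Volume: 4038 g ÷ 1.15 g/mL = 3511 mL.

3.51 L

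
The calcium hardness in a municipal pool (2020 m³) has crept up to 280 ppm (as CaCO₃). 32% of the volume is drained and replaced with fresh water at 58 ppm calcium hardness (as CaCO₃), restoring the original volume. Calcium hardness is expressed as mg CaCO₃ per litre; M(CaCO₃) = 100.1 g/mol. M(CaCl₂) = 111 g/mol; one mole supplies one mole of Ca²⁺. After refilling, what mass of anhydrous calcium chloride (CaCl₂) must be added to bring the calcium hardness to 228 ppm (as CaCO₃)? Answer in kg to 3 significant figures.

42.6 kg

Volume: 2020 m³ = 2,020,000 L.
After draining 32% and refilling: 280 × 0.68 + 58 × 0.32 = 208.96 ppm.
Deficit to target: 228 − 208.96 = 19.04 mg/L.
As CaCO₃: 19.04 mg/L × 2,020,000 L = 38,460 g; ÷ 100.1 = 384.2 mol Ca²⁺.
Mass: 384.2 × 111 = 42,650 g.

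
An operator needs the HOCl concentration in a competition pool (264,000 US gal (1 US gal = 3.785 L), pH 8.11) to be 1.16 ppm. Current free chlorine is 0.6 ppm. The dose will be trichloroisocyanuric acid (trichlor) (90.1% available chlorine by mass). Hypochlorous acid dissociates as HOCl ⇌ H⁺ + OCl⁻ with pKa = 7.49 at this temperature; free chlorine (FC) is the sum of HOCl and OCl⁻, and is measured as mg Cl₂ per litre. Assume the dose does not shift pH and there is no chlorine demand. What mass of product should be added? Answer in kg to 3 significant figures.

5.98 kg

Volume: 264,000 US gal × 3.785 L/gal = 999,240 L.
[OCl⁻]/[HOCl] = 10^(pH − pKa) = 10^(8.11 − 7.49) = 4.169; fraction as HOCl = 1/(1 + 4.169) = 0.1935.
Free chlorine required for 1.16 ppm HOCl: 1.16 / 0.1935 = 5.996 ppm.
FC to add: 5.996 − 0.6 = 5.396 mg/L as Cl₂.
Cl₂ equivalent: 5.396 mg/L × 999,240 L = 5392 g.
Product at 90.1% available Cl: 5392 / 0.901 = 5984 g.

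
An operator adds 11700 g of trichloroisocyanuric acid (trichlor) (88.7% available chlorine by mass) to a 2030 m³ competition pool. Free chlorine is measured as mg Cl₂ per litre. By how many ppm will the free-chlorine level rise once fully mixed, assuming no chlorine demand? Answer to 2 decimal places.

5.11 ppm

Volume: 2030 m³ = 2,030,000 L.
Available chlorine delivered: 11,700 g × 0.887 = 10,380 g as Cl₂.
Concentration rise: 10,380 g / 2,030,000 L = 5.112 mg/L = 5.11 ppm.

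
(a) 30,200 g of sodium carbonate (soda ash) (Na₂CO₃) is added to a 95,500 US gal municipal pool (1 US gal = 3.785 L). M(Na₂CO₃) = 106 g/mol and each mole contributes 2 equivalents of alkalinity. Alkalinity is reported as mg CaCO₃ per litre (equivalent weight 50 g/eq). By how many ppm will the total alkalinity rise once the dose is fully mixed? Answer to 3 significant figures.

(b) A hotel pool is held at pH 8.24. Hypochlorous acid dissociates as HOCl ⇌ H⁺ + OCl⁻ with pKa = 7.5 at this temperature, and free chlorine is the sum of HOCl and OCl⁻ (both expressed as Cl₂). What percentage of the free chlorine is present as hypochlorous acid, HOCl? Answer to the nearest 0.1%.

(a) Volume: 95,500 US gal × 3.785 L/gal = 361,468 L.
(a) Moles of Na₂CO₃: 30,200 g ÷ 106 g/mol = 284.9 mol → 569.8 eq of alkalinity.
(a) As CaCO₃: 569.8 eq × 50 g/eq = 28,490 g.
(a) Rise: 28,490 g / 361,468 L × 1000 = 78.82 mg/L.

(b) [OCl⁻]/[HOCl] = 10^(pH − pKa) = 10^(8.24 − 7.5) = 10^0.74 = 5.495.
(b) Fraction as HOCl = 1 / (1 + 5.495) = 0.154.

(a) 78.8 ppm; (b) 15.4%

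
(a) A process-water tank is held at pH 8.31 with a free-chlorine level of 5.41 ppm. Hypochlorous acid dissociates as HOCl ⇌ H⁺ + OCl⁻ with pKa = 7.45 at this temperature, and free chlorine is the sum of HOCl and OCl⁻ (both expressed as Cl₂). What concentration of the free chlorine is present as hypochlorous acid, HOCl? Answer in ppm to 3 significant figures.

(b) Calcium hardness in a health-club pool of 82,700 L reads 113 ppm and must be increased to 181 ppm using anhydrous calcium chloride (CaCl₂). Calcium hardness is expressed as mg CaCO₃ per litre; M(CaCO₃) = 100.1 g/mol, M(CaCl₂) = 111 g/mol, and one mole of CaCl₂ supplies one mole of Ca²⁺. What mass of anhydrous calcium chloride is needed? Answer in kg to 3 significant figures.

(a) 0.656 ppm; (b) 6.24 kg

(a) [OCl⁻]/[HOCl] = 10^(pH − pKa) = 10^(8.31 − 7.45) = 10^0.86 = 7.244.
(a) Fraction as HOCl = 1 / (1 + 7.244) = 0.1213.
(a) HOCl = 0.1213 × 5.41 ppm = 0.6562 ppm.

(b) Hardness to add: (181 − 113) = 68 mg/L as CaCO₃ × 82,700 L = 5624 g as CaCO₃.
(b) Moles of Ca²⁺ (1 mol Ca²⁺ ≡ 1 mol CaCO₃): 5624 / 100.1 g/mol = 56.18 mol.
(b) Mass of CaCl₂: 56.18 × 111 = 6236 g.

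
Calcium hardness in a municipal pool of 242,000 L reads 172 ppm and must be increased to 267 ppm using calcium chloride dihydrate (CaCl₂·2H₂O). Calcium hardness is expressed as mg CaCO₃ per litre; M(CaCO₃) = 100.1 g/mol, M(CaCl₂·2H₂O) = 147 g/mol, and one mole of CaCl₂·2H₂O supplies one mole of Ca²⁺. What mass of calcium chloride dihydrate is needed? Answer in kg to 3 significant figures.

33.8 kg

Hardness to add: (267 − 172) = 95 mg/L as CaCO₃ × 242,000 L = 22,990 g as CaCO₃.
Moles of Ca²⁺ (1 mol Ca²⁺ ≡ 1 mol CaCO₃): 22,990 / 100.1 g/mol = 229.7 mol.
Mass of CaCl₂·2H₂O: 229.7 × 147 = 33,760 g.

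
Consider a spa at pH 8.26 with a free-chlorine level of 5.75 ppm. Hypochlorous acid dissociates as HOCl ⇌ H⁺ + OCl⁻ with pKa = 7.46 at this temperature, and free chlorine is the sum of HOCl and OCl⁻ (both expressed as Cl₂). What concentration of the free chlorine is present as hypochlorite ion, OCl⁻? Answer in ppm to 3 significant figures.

[OCl⁻]/[HOCl] = 10^(pH − pKa) = 10^(8.26 − 7.46) = 10^0.80 = 6.31.
Fraction as HOCl = 1 / (1 + 6.31) = 0.1368.
OCl⁻ = (1 − 0.1368) × 5.75 ppm = 4.963 ppm.

4.96 ppm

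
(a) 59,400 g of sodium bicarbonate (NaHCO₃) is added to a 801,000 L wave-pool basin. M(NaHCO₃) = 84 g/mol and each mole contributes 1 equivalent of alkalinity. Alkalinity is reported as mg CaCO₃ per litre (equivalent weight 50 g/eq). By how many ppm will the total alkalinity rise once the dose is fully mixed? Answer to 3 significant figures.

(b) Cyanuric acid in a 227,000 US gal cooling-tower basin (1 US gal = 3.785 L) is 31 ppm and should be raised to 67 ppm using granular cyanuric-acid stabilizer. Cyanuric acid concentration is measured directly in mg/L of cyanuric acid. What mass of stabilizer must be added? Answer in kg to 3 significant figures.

(a) Moles of NaHCO₃: 59,400 g ÷ 84 g/mol = 707.1 mol → 707.1 eq of alkalinity.
(a) As CaCO₃: 707.1 eq × 50 g/eq = 35,360 g.
(a) Rise: 35,360 g / 801,000 L × 1000 = 44.14 mg/L.

(b) Volume: 227,000 US gal × 3.785 L/gal = 859,195 L.
(b) CYA to add: (67 − 31) = 36 mg/L × 859,195 L = 30,930 g cyanuric acid.

(a) 44.1 ppm; (b) 30.9 kg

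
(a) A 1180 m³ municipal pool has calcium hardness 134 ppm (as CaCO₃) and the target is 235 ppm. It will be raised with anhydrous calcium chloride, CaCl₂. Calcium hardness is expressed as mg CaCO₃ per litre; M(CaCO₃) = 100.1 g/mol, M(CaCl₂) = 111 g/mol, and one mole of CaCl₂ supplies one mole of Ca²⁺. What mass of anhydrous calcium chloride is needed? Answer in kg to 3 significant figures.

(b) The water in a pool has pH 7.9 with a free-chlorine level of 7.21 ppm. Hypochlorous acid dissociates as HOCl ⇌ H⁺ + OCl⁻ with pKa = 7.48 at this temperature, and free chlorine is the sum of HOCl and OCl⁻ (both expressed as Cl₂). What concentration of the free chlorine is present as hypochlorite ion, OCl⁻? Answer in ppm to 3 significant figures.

(a) Volume: 1180 m³ = 1,180,000 L.
(a) Hardness to add: (235 − 134) = 101 mg/L as CaCO₃ × 1,180,000 L = 119,200 g as CaCO₃.
(a) Moles of Ca²⁺ (1 mol Ca²⁺ ≡ 1 mol CaCO₃): 119,200 / 100.1 g/mol = 1191 mol.
(a) Mass of CaCl₂: 1191 × 111 = 132,200 g.

(b) [OCl⁻]/[HOCl] = 10^(pH − pKa) = 10^(7.9 − 7.48) = 10^0.42 = 2.63.
(b) Fraction as HOCl = 1 / (1 + 2.63) = 0.2755.
(b) OCl⁻ = (1 − 0.2755) × 7.21 ppm = 5.224 ppm.

(a) 132 kg; (b) 5.22 ppm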